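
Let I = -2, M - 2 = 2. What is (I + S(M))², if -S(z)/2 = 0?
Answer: 4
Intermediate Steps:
M = 4 (M = 2 + 2 = 4)
S(z) = 0 (S(z) = -2*0 = 0)
(I + S(M))² = (-2 + 0)² = (-2)² = 4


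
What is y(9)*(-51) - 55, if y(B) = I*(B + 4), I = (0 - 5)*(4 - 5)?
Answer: -3370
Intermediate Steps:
I = 5 (I = -5*(-1) = 5)
y(B) = 20 + 5*B (y(B) = 5*(B + 4) = 5*(4 + B) = 20 + 5*B)
y(9)*(-51) - 55 = (20 + 5*9)*(-51) - 55 = (20 + 45)*(-51) - 55 = 65*(-51) - 55 = -3315 - 55 = -3370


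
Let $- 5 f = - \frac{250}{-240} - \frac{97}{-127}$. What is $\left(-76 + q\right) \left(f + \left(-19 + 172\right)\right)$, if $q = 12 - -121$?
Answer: $\frac{44198123}{5080} \approx 8700.4$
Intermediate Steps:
$f = - \frac{5503}{15240}$ ($f = - \frac{- \frac{250}{-240} - \frac{97}{-127}}{5} = - \frac{\left(-250\right) \left(- \frac{1}{240}\right) - - \frac{97}{127}}{5} = - \frac{\frac{25}{24} + \frac{97}{127}}{5} = \left(- \frac{1}{5}\right) \frac{5503}{3048} = - \frac{5503}{15240} \approx -0.36109$)
$q = 133$ ($q = 12 + 121 = 133$)
$\left(-76 + q\right) \left(f + \left(-19 + 172\right)\right) = \left(-76 + 133\right) \left(- \frac{5503}{15240} + \left(-19 + 172\right)\right) = 57 \left(- \frac{5503}{15240} + 153\right) = 57 \cdot \frac{2326217}{15240} = \frac{44198123}{5080}$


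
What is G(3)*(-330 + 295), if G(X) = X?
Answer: -105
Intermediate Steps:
G(3)*(-330 + 295) = 3*(-330 + 295) = 3*(-35) = -105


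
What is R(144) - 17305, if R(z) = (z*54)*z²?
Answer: 161225831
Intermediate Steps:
R(z) = 54*z³ (R(z) = (54*z)*z² = 54*z³)
R(144) - 17305 = 54*144³ - 17305 = 54*2985984 - 17305 = 161243136 - 17305 = 161225831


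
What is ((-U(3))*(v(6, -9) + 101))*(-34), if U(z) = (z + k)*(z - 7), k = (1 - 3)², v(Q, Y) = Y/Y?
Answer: -97104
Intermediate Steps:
v(Q, Y) = 1
k = 4 (k = (-2)² = 4)
U(z) = (-7 + z)*(4 + z) (U(z) = (z + 4)*(z - 7) = (4 + z)*(-7 + z) = (-7 + z)*(4 + z))
((-U(3))*(v(6, -9) + 101))*(-34) = ((-(-28 + 3² - 3*3))*(1 + 101))*(-34) = (-(-28 + 9 - 9)*102)*(-34) = (-1*(-28)*102)*(-34) = (28*102)*(-34) = 2856*(-34) = -97104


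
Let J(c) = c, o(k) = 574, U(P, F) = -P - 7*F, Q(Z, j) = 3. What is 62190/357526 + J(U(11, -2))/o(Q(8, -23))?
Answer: 18384819/102609962 ≈ 0.17917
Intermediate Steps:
62190/357526 + J(U(11, -2))/o(Q(8, -23)) = 62190/357526 + (-1*11 - 7*(-2))/574 = 62190*(1/357526) + (-11 + 14)*(1/574) = 31095/178763 + 3*(1/574) = 31095/178763 + 3/574 = 18384819/102609962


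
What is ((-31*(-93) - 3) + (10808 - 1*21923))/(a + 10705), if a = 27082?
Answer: -8235/37787 ≈ -0.21793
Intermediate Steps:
((-31*(-93) - 3) + (10808 - 1*21923))/(a + 10705) = ((-31*(-93) - 3) + (10808 - 1*21923))/(27082 + 10705) = ((2883 - 3) + (10808 - 21923))/37787 = (2880 - 11115)*(1/37787) = -8235*1/37787 = -8235/37787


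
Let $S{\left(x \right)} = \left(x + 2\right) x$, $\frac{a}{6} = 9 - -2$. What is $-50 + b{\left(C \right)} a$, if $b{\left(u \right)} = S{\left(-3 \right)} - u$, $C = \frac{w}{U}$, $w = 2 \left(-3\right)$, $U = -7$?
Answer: $\frac{640}{7} \approx 91.429$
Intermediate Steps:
$w = -6$
$a = 66$ ($a = 6 \left(9 - -2\right) = 6 \left(9 + 2\right) = 6 \cdot 11 = 66$)
$S{\left(x \right)} = x \left(2 + x\right)$ ($S{\left(x \right)} = \left(2 + x\right) x = x \left(2 + x\right)$)
$C = \frac{6}{7}$ ($C = - \frac{6}{-7} = \left(-6\right) \left(- \frac{1}{7}\right) = \frac{6}{7} \approx 0.85714$)
$b{\left(u \right)} = 3 - u$ ($b{\left(u \right)} = - 3 \left(2 - 3\right) - u = \left(-3\right) \left(-1\right) - u = 3 - u$)
$-50 + b{\left(C \right)} a = -50 + \left(3 - \frac{6}{7}\right) 66 = -50 + \frac{15}{7} \cdot 66 = -50 + \frac{990}{7} = \frac{640}{7}$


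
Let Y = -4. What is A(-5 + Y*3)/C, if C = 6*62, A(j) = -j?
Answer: 17/372 ≈ 0.045699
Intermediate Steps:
C = 372
A(-5 + Y*3)/C = -(-5 - 4*3)/372 = -(-5 - 12)*(1/372) = -1*(-17)*(1/372) = 17*(1/372) = 17/372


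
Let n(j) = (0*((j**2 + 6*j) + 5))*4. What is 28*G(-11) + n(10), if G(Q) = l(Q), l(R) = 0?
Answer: 0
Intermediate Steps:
G(Q) = 0
n(j) = 0 (n(j) = (0*(5 + j**2 + 6*j))*4 = 0*4 = 0)
28*G(-11) + n(10) = 28*0 + 0 = 0 + 0 = 0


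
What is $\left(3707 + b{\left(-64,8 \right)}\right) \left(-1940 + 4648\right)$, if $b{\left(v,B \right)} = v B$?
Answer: $8652060$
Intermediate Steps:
$b{\left(v,B \right)} = B v$
$\left(3707 + b{\left(-64,8 \right)}\right) \left(-1940 + 4648\right) = \left(3707 + 8 \left(-64\right)\right) \left(-1940 + 4648\right) = \left(3707 - 512\right) 2708 = 3195 \cdot 2708 = 8652060$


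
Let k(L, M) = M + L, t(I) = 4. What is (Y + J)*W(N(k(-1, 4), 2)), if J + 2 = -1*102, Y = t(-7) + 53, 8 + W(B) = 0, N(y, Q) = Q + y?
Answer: 376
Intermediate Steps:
k(L, M) = L + M
W(B) = -8 (W(B) = -8 + 0 = -8)
Y = 57 (Y = 4 + 53 = 57)
J = -104 (J = -2 - 1*102 = -2 - 102 = -104)
(Y + J)*W(N(k(-1, 4), 2)) = (57 - 104)*(-8) = -47*(-8) = 376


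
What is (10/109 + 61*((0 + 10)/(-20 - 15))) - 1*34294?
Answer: -26179550/763 ≈ -34311.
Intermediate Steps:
(10/109 + 61*((0 + 10)/(-20 - 15))) - 1*34294 = (10*(1/109) + 61*(10/(-35))) - 34294 = (10/109 + 61*(10*(-1/35))) - 34294 = (10/109 + 61*(-2/7)) - 34294 = (10/109 - 122/7) - 34294 = -13228/763 - 34294 = -26179550/763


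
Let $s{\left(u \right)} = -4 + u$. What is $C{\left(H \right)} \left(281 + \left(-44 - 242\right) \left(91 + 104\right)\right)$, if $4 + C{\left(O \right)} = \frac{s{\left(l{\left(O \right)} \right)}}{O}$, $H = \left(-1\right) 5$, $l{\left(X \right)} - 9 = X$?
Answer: $221956$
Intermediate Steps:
$l{\left(X \right)} = 9 + X$
$H = -5$
$C{\left(O \right)} = -4 + \frac{5 + O}{O}$ ($C{\left(O \right)} = -4 + \frac{-4 + \left(9 + O\right)}{O} = -4 + \frac{5 + O}{O}$)
$C{\left(H \right)} \left(281 + \left(-44 - 242\right) \left(91 + 104\right)\right) = \left(-3 + \frac{5}{-5}\right) \left(281 + \left(-44 - 242\right) \left(91 + 104\right)\right) = \left(-3 + 5 \left(- \frac{1}{5}\right)\right) \left(281 - 55770\right) = \left(-3 - 1\right) \left(281 - 55770\right) = \left(-4\right) \left(-55489\right) = 221956$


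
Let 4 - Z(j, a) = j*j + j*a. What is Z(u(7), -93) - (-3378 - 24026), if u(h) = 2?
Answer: 27590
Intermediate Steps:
Z(j, a) = 4 - j² - a*j (Z(j, a) = 4 - (j*j + j*a) = 4 - (j² + a*j) = 4 + (-j² - a*j) = 4 - j² - a*j)
Z(u(7), -93) - (-3378 - 24026) = (4 - 1*2² - 1*(-93)*2) - (-3378 - 24026) = (4 - 1*4 + 186) - 1*(-27404) = (4 - 4 + 186) + 27404 = 186 + 27404 = 27590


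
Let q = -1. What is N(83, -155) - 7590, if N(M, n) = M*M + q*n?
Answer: -546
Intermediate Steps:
N(M, n) = M² - n (N(M, n) = M*M - n = M² - n)
N(83, -155) - 7590 = (83² - 1*(-155)) - 7590 = (6889 + 155) - 7590 = 7044 - 7590 = -546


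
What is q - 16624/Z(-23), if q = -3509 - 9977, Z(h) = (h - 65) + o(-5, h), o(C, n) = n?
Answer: -1480322/111 ≈ -13336.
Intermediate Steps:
Z(h) = -65 + 2*h (Z(h) = (h - 65) + h = (-65 + h) + h = -65 + 2*h)
q = -13486
q - 16624/Z(-23) = -13486 - 16624/(-65 + 2*(-23)) = -13486 - 16624/(-65 - 46) = -13486 - 16624/(-111) = -13486 - 16624*(-1/111) = -13486 + 16624/111 = -1480322/111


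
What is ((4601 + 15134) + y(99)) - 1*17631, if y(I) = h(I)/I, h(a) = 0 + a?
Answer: 2105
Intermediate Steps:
h(a) = a
y(I) = 1 (y(I) = I/I = 1)
((4601 + 15134) + y(99)) - 1*17631 = ((4601 + 15134) + 1) - 1*17631 = (19735 + 1) - 17631 = 19736 - 17631 = 2105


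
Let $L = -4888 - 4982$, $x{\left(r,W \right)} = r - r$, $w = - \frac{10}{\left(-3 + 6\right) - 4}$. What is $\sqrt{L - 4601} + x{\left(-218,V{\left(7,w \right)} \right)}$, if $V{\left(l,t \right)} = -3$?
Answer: $i \sqrt{14471} \approx 120.3 i$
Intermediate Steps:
$w = 10$ ($w = - \frac{10}{3 - 4} = - \frac{10}{-1} = \left(-10\right) \left(-1\right) = 10$)
$x{\left(r,W \right)} = 0$
$L = -9870$
$\sqrt{L - 4601} + x{\left(-218,V{\left(7,w \right)} \right)} = \sqrt{-9870 - 4601} + 0 = \sqrt{-14471} + 0 = i \sqrt{14471} + 0 = i \sqrt{14471}$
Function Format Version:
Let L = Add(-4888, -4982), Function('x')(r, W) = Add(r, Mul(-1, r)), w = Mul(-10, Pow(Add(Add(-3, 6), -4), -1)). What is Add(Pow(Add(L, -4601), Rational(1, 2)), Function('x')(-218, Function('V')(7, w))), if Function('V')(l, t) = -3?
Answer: Mul(I, Pow(14471, Rational(1, 2))) ≈ Mul(120.30, I)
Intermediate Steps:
w = 10 (w = Mul(-10, Pow(Add(3, -4), -1)) = Mul(-10, Pow(-1, -1)) = Mul(-10, -1) = 10)
Function('x')(r, W) = 0
L = -9870
Add(Pow(Add(L, -4601), Rational(1, 2)), Function('x')(-218, Function('V')(7, w))) = Add(Pow(Add(-9870, -4601), Rational(1, 2)), 0) = Add(Pow(-14471, Rational(1, 2)), 0) = Add(Mul(I, Pow(14471, Rational(1, 2))), 0) = Mul(I, Pow(14471, Rational(1, 2)))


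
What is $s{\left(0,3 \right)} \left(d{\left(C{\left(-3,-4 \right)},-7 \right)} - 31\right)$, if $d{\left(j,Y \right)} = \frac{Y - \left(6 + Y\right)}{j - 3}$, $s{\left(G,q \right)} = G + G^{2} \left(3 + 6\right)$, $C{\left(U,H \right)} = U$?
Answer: $0$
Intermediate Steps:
$s{\left(G,q \right)} = G + 9 G^{2}$ ($s{\left(G,q \right)} = G + G^{2} \cdot 9 = G + 9 G^{2}$)
$d{\left(j,Y \right)} = - \frac{6}{-3 + j}$
$s{\left(0,3 \right)} \left(d{\left(C{\left(-3,-4 \right)},-7 \right)} - 31\right) = 0 \left(1 + 9 \cdot 0\right) \left(- \frac{6}{-3 - 3} - 31\right) = 0 \left(1 + 0\right) \left(- \frac{6}{-6} - 31\right) = 0 \cdot 1 \left(\left(-6\right) \left(- \frac{1}{6}\right) - 31\right) = 0 \left(1 - 31\right) = 0 \left(-30\right) = 0$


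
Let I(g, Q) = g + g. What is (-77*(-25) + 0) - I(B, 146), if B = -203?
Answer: 2331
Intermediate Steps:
I(g, Q) = 2*g
(-77*(-25) + 0) - I(B, 146) = (-77*(-25) + 0) - 2*(-203) = (1925 + 0) - 1*(-406) = 1925 + 406 = 2331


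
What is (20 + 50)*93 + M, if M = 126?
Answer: 6636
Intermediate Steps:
(20 + 50)*93 + M = (20 + 50)*93 + 126 = 70*93 + 126 = 6510 + 126 = 6636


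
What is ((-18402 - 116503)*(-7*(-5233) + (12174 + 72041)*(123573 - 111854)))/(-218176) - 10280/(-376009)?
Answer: 6257954857043203075/10254517448 ≈ 6.1026e+8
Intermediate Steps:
((-18402 - 116503)*(-7*(-5233) + (12174 + 72041)*(123573 - 111854)))/(-218176) - 10280/(-376009) = -134905*(36631 + 84215*11719)*(-1/218176) - 10280*(-1/376009) = -134905*(36631 + 986915585)*(-1/218176) + 10280/376009 = -134905*986952216*(-1/218176) + 10280/376009 = -133144788699480*(-1/218176) + 10280/376009 = 16643098587435/27272 + 10280/376009 = 6257954857043203075/10254517448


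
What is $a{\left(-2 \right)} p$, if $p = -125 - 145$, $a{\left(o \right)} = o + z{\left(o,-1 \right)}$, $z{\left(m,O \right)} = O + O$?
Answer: $1080$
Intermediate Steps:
$z{\left(m,O \right)} = 2 O$
$a{\left(o \right)} = -2 + o$ ($a{\left(o \right)} = o + 2 \left(-1\right) = o - 2 = -2 + o$)
$p = -270$
$a{\left(-2 \right)} p = \left(-2 - 2\right) \left(-270\right) = \left(-4\right) \left(-270\right) = 1080$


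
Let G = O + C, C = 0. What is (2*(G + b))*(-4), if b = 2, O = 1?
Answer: -24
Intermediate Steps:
G = 1 (G = 1 + 0 = 1)
(2*(G + b))*(-4) = (2*(1 + 2))*(-4) = (2*3)*(-4) = 6*(-4) = -24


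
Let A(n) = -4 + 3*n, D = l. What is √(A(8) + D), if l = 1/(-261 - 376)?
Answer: √165607/91 ≈ 4.4720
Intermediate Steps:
l = -1/637 (l = 1/(-637) = -1/637 ≈ -0.0015699)
D = -1/637 ≈ -0.0015699
√(A(8) + D) = √((-4 + 3*8) - 1/637) = √((-4 + 24) - 1/637) = √(20 - 1/637) = √(12739/637) = √165607/91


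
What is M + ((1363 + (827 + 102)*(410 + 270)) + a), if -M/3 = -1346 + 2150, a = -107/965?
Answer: 608597408/965 ≈ 6.3067e+5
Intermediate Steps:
a = -107/965 (a = -107*1/965 = -107/965 ≈ -0.11088)
M = -2412 (M = -3*(-1346 + 2150) = -3*804 = -2412)
M + ((1363 + (827 + 102)*(410 + 270)) + a) = -2412 + ((1363 + (827 + 102)*(410 + 270)) - 107/965) = -2412 + ((1363 + 929*680) - 107/965) = -2412 + ((1363 + 631720) - 107/965) = -2412 + (633083 - 107/965) = -2412 + 610924988/965 = 608597408/965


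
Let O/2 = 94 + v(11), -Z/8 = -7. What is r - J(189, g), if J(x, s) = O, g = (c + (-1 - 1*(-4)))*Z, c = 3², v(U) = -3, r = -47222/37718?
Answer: -3455949/18859 ≈ -183.25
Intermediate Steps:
r = -23611/18859 (r = -47222*1/37718 = -23611/18859 ≈ -1.2520)
c = 9
Z = 56 (Z = -8*(-7) = 56)
g = 672 (g = (9 + (-1 - 1*(-4)))*56 = (9 + (-1 + 4))*56 = (9 + 3)*56 = 12*56 = 672)
O = 182 (O = 2*(94 - 3) = 2*91 = 182)
J(x, s) = 182
r - J(189, g) = -23611/18859 - 1*182 = -23611/18859 - 182 = -3455949/18859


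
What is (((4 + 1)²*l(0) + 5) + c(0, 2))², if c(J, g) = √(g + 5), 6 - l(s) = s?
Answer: (155 + √7)² ≈ 24852.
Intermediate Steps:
l(s) = 6 - s
c(J, g) = √(5 + g)
(((4 + 1)²*l(0) + 5) + c(0, 2))² = (((4 + 1)²*(6 - 1*0) + 5) + √(5 + 2))² = ((5²*(6 + 0) + 5) + √7)² = ((25*6 + 5) + √7)² = ((150 + 5) + √7)² = (155 + √7)²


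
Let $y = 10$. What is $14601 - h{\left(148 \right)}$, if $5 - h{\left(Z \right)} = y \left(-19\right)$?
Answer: $14406$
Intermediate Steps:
$h{\left(Z \right)} = 195$ ($h{\left(Z \right)} = 5 - 10 \left(-19\right) = 5 - -190 = 5 + 190 = 195$)
$14601 - h{\left(148 \right)} = 14601 - 195 = 14406$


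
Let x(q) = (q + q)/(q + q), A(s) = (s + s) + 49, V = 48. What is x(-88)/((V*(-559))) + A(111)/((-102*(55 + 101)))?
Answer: -23357/1368432 ≈ -0.017068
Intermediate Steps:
A(s) = 49 + 2*s (A(s) = 2*s + 49 = 49 + 2*s)
x(q) = 1 (x(q) = (2*q)/((2*q)) = (2*q)*(1/(2*q)) = 1)
x(-88)/((V*(-559))) + A(111)/((-102*(55 + 101))) = 1/(48*(-559)) + (49 + 2*111)/((-102*(55 + 101))) = 1/(-26832) + (49 + 222)/((-102*156)) = 1*(-1/26832) + 271/(-15912) = -1/26832 + 271*(-1/15912) = -1/26832 - 271/15912 = -23357/1368432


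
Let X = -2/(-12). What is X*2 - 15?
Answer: -44/3 ≈ -14.667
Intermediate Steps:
X = ⅙ (X = -2*(-1/12) = ⅙ ≈ 0.16667)
X*2 - 15 = (⅙)*2 - 15 = ⅓ - 15 = -44/3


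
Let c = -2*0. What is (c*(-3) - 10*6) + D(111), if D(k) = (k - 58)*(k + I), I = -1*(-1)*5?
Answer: 6088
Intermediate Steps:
I = 5 (I = 1*5 = 5)
D(k) = (-58 + k)*(5 + k) (D(k) = (k - 58)*(k + 5) = (-58 + k)*(5 + k))
c = 0
(c*(-3) - 10*6) + D(111) = (0*(-3) - 10*6) + (-290 + 111**2 - 53*111) = (0 - 60) + (-290 + 12321 - 5883) = -60 + 6148 = 6088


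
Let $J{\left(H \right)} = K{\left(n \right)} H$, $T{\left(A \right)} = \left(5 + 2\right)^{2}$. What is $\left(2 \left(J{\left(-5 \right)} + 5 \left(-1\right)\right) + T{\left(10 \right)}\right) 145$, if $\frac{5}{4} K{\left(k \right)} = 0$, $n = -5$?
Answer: $5655$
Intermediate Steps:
$K{\left(k \right)} = 0$ ($K{\left(k \right)} = \frac{4}{5} \cdot 0 = 0$)
$T{\left(A \right)} = 49$ ($T{\left(A \right)} = 7^{2} = 49$)
$J{\left(H \right)} = 0$ ($J{\left(H \right)} = 0 H = 0$)
$\left(2 \left(J{\left(-5 \right)} + 5 \left(-1\right)\right) + T{\left(10 \right)}\right) 145 = \left(2 \left(0 + 5 \left(-1\right)\right) + 49\right) 145 = \left(2 \left(0 - 5\right) + 49\right) 145 = \left(2 \left(-5\right) + 49\right) 145 = \left(-10 + 49\right) 145 = 39 \cdot 145 = 5655$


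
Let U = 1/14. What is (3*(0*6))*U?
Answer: 0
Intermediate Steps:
U = 1/14 ≈ 0.071429
(3*(0*6))*U = (3*(0*6))*(1/14) = (3*0)*(1/14) = 0*(1/14) = 0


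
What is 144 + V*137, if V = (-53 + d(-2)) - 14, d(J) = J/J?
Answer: -8898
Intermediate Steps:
d(J) = 1
V = -66 (V = (-53 + 1) - 14 = -52 - 14 = -66)
144 + V*137 = 144 - 66*137 = 144 - 9042 = -8898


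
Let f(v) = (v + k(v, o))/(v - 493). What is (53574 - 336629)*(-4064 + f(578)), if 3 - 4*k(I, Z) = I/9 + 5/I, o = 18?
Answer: 406252255552609/353736 ≈ 1.1485e+9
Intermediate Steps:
k(I, Z) = ¾ - 5/(4*I) - I/36 (k(I, Z) = ¾ - (I/9 + 5/I)/4 = ¾ - (5/I + I/9)/4 = ¾ + (-5/(4*I) - I/36) = ¾ - 5/(4*I) - I/36)
f(v) = (v + (-45 - v*(-27 + v))/(36*v))/(-493 + v) (f(v) = (v + (-45 - v*(-27 + v))/(36*v))/(v - 493) = (v + (-45 - v*(-27 + v))/(36*v))/(-493 + v))
(53574 - 336629)*(-4064 + f(578)) = (53574 - 336629)*(-4064 + (1/36)*(-45 + 27*578 + 35*578²)/(578*(-493 + 578))) = -283055*(-4064 + (1/36)*(1/578)*(-45 + 15606 + 35*334084)/85) = -283055*(-4064 + (1/36)*(1/578)*(1/85)*(-45 + 15606 + 11692940)) = -283055*(-4064 + (1/36)*(1/578)*(1/85)*11708501) = -283055*(-4064 + 11708501/1768680) = -283055*(-7176207019/1768680) = 406252255552609/353736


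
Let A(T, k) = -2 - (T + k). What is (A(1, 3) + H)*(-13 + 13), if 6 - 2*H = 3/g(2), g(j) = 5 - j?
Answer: 0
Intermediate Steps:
H = 5/2 (H = 3 - 3/(2*(5 - 1*2)) = 3 - 3/(2*(5 - 2)) = 3 - 3/(2*3) = 3 - 1/2*1 = 3 - 1/2 = 5/2 ≈ 2.5000)
A(T, k) = -2 - T - k (A(T, k) = -2 + (-T - k) = -2 - T - k)
(A(1, 3) + H)*(-13 + 13) = ((-2 - 1*1 - 1*3) + 5/2)*(-13 + 13) = ((-2 - 1 - 3) + 5/2)*0 = (-6 + 5/2)*0 = -7/2*0 = 0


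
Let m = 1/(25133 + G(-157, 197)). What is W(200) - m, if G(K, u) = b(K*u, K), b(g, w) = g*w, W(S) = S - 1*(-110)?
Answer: 1513105659/4880986 ≈ 310.00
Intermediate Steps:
W(S) = 110 + S (W(S) = S + 110 = 110 + S)
G(K, u) = u*K**2 (G(K, u) = (K*u)*K = u*K**2)
m = 1/4880986 (m = 1/(25133 + 197*(-157)**2) = 1/(25133 + 197*24649) = 1/(25133 + 4855853) = 1/4880986 ≈ 2.0488e-7)
W(200) - m = (110 + 200) - 1*1/4880986 = 310 - 1/4880986 = 1513105659/4880986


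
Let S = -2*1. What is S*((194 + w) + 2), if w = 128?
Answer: -648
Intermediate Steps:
S = -2
S*((194 + w) + 2) = -2*((194 + 128) + 2) = -2*(322 + 2) = -2*324 = -648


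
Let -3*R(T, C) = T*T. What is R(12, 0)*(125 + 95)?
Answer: -10560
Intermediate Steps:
R(T, C) = -T**2/3 (R(T, C) = -T*T/3 = -T**2/3)
R(12, 0)*(125 + 95) = (-1/3*12**2)*(125 + 95) = -1/3*144*220 = -48*220 = -10560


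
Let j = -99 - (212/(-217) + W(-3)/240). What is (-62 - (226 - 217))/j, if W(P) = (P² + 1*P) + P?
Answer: 1232560/1701897 ≈ 0.72423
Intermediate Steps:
W(P) = P² + 2*P (W(P) = (P² + P) + P = (P + P²) + P = P² + 2*P)
j = -1701897/17360 (j = -99 - (212/(-217) - 3*(2 - 3)/240) = -99 - (212*(-1/217) - 3*(-1)*(1/240)) = -99 - (-212/217 + 3*(1/240)) = -99 - (-212/217 + 1/80) = -99 - 1*(-16743/17360) = -99 + 16743/17360 = -1701897/17360 ≈ -98.036)
(-62 - (226 - 217))/j = (-62 - (226 - 217))/(-1701897/17360) = (-62 - 1*9)*(-17360/1701897) = (-62 - 9)*(-17360/1701897) = -71*(-17360/1701897) = 1232560/1701897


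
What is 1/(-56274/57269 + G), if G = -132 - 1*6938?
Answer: -57269/404948104 ≈ -0.00014142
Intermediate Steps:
G = -7070 (G = -132 - 6938 = -7070)
1/(-56274/57269 + G) = 1/(-56274/57269 - 7070) = 1/(-404948104/57269) = -57269/404948104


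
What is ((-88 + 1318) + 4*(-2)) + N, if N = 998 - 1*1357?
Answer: 863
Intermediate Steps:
N = -359 (N = 998 - 1357 = -359)
((-88 + 1318) + 4*(-2)) + N = ((-88 + 1318) + 4*(-2)) - 359 = (1230 - 8) - 359 = 1222 - 359 = 863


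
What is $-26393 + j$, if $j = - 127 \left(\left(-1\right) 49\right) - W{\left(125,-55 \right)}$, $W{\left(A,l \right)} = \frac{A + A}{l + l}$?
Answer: $- \frac{221845}{11} \approx -20168.0$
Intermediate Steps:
$W{\left(A,l \right)} = \frac{A}{l}$ ($W{\left(A,l \right)} = \frac{2 A}{2 l} = 2 A \frac{1}{2 l} = \frac{A}{l}$)
$j = \frac{68478}{11}$ ($j = - 127 \left(\left(-1\right) 49\right) - \frac{125}{-55} = \left(-127\right) \left(-49\right) - 125 \left(- \frac{1}{55}\right) = 6223 - - \frac{25}{11} = 6223 + \frac{25}{11} = \frac{68478}{11} \approx 6225.3$)
$-26393 + j = -26393 + \frac{68478}{11} = - \frac{221845}{11}$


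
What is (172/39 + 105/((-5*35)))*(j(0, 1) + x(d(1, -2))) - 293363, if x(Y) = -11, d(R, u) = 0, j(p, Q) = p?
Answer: -57213958/195 ≈ -2.9341e+5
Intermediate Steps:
(172/39 + 105/((-5*35)))*(j(0, 1) + x(d(1, -2))) - 293363 = (172/39 + 105/((-5*35)))*(0 - 11) - 293363 = (172*(1/39) + 105/(-175))*(-11) - 293363 = (172/39 + 105*(-1/175))*(-11) - 293363 = (172/39 - ⅗)*(-11) - 293363 = (743/195)*(-11) - 293363 = -8173/195 - 293363 = -57213958/195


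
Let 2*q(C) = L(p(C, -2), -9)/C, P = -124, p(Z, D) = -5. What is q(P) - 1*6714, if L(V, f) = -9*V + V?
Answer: -208139/31 ≈ -6714.2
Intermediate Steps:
L(V, f) = -8*V
q(C) = 20/C (q(C) = ((-8*(-5))/C)/2 = (40/C)/2 = 20/C)
q(P) - 1*6714 = 20/(-124) - 1*6714 = 20*(-1/124) - 6714 = -5/31 - 6714 = -208139/31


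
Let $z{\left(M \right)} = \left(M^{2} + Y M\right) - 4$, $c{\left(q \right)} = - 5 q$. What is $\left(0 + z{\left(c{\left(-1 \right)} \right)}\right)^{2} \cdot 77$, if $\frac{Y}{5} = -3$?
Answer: $224532$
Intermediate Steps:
$Y = -15$ ($Y = 5 \left(-3\right) = -15$)
$z{\left(M \right)} = -4 + M^{2} - 15 M$ ($z{\left(M \right)} = \left(M^{2} - 15 M\right) - 4 = -4 + M^{2} - 15 M$)
$\left(0 + z{\left(c{\left(-1 \right)} \right)}\right)^{2} \cdot 77 = \left(0 - \left(4 - 25 + 15 \left(-5\right) \left(-1\right)\right)\right)^{2} \cdot 77 = \left(0 - \left(79 - 25\right)\right)^{2} \cdot 77 = \left(0 - 54\right)^{2} \cdot 77 = \left(-54\right)^{2} \cdot 77 = 2916 \cdot 77 = 224532$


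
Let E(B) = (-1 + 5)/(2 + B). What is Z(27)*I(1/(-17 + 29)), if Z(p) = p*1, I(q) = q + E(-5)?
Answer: -135/4 ≈ -33.750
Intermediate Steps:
E(B) = 4/(2 + B)
I(q) = -4/3 + q (I(q) = q + 4/(2 - 5) = q + 4/(-3) = q + 4*(-1/3) = q - 4/3 = -4/3 + q)
Z(p) = p
Z(27)*I(1/(-17 + 29)) = 27*(-4/3 + 1/(-17 + 29)) = 27*(-4/3 + 1/12) = 27*(-5/4) = -135/4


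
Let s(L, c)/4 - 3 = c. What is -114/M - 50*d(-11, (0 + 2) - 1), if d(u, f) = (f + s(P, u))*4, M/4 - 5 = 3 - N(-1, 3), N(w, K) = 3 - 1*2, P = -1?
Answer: 86743/14 ≈ 6195.9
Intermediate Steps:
N(w, K) = 1 (N(w, K) = 3 - 2 = 1)
s(L, c) = 12 + 4*c
M = 28 (M = 20 + 4*(3 - 1*1) = 20 + 4*(3 - 1) = 20 + 4*2 = 20 + 8 = 28)
d(u, f) = 48 + 4*f + 16*u (d(u, f) = (f + (12 + 4*u))*4 = (12 + f + 4*u)*4 = 48 + 4*f + 16*u)
-114/M - 50*d(-11, (0 + 2) - 1) = -114/28 - 50*(48 + 4*((0 + 2) - 1) + 16*(-11)) = -114*1/28 - 50*(48 + 4*(2 - 1) - 176) = -57/14 - 50*(48 + 4*1 - 176) = -57/14 - 50*(48 + 4 - 176) = -57/14 - 50*(-124) = -57/14 + 6200 = 86743/14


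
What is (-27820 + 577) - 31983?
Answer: -59226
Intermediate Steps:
(-27820 + 577) - 31983 = -27243 - 31983 = -59226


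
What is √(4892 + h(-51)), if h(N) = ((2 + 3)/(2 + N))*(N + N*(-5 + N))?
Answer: √225683/7 ≈ 67.866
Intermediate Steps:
h(N) = 5*(N + N*(-5 + N))/(2 + N) (h(N) = (5/(2 + N))*(N + N*(-5 + N)) = 5*(N + N*(-5 + N))/(2 + N))
√(4892 + h(-51)) = √(4892 + 5*(-51)*(-4 - 51)/(2 - 51)) = √(4892 + 5*(-51)*(-55)/(-49)) = √(4892 + 5*(-51)*(-1/49)*(-55)) = √(4892 - 14025/49) = √(225683/49) = √225683/7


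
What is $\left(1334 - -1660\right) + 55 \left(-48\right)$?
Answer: $354$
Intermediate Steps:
$\left(1334 - -1660\right) + 55 \left(-48\right) = \left(1334 + 1660\right) - 2640 = 2994 - 2640 = 354$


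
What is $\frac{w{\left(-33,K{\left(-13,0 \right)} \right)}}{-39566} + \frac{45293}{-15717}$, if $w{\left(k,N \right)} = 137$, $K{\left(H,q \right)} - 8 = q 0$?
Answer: $- \frac{1794216067}{621858822} \approx -2.8852$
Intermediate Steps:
$K{\left(H,q \right)} = 8$ ($K{\left(H,q \right)} = 8 + q 0 = 8 + 0 = 8$)
$\frac{w{\left(-33,K{\left(-13,0 \right)} \right)}}{-39566} + \frac{45293}{-15717} = \frac{137}{-39566} + \frac{45293}{-15717} = 137 \left(- \frac{1}{39566}\right) + 45293 \left(- \frac{1}{15717}\right) = - \frac{137}{39566} - \frac{45293}{15717} = - \frac{1794216067}{621858822}$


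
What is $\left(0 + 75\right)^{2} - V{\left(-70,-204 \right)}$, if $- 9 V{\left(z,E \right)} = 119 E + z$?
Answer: $\frac{26279}{9} \approx 2919.9$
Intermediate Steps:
$V{\left(z,E \right)} = - \frac{119 E}{9} - \frac{z}{9}$ ($V{\left(z,E \right)} = - \frac{119 E + z}{9} = - \frac{z + 119 E}{9} = - \frac{119 E}{9} - \frac{z}{9}$)
$\left(0 + 75\right)^{2} - V{\left(-70,-204 \right)} = \left(0 + 75\right)^{2} - \left(\left(- \frac{119}{9}\right) \left(-204\right) - - \frac{70}{9}\right) = 75^{2} - \left(\frac{8092}{3} + \frac{70}{9}\right) = 5625 - \frac{24346}{9} = \frac{26279}{9}$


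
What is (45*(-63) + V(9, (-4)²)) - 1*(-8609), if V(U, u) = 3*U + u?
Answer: 5817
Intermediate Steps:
V(U, u) = u + 3*U
(45*(-63) + V(9, (-4)²)) - 1*(-8609) = (45*(-63) + ((-4)² + 3*9)) - 1*(-8609) = (-2835 + (16 + 27)) + 8609 = (-2835 + 43) + 8609 = -2792 + 8609 = 5817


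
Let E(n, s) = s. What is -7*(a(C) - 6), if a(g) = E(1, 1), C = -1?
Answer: 35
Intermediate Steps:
a(g) = 1
-7*(a(C) - 6) = -7*(1 - 6) = -7*(-5) = 35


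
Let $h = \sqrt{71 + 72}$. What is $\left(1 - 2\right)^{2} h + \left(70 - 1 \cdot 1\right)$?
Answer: $69 + \sqrt{143} \approx 80.958$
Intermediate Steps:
$h = \sqrt{143} \approx 11.958$
$\left(1 - 2\right)^{2} h + \left(70 - 1 \cdot 1\right) = \left(1 - 2\right)^{2} \sqrt{143} + \left(70 - 1 \cdot 1\right) = \left(-1\right)^{2} \sqrt{143} + \left(70 - 1\right) = 1 \sqrt{143} + \left(70 - 1\right) = \sqrt{143} + 69 = 69 + \sqrt{143}$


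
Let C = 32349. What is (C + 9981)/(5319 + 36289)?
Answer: 21165/20804 ≈ 1.0174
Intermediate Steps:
(C + 9981)/(5319 + 36289) = (32349 + 9981)/(5319 + 36289) = 42330/41608 = 42330*(1/41608) = 21165/20804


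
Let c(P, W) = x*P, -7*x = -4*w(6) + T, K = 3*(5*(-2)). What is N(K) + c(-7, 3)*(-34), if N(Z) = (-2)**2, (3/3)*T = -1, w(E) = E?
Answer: 854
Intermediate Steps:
K = -30 (K = 3*(-10) = -30)
T = -1
x = 25/7 (x = -(-4*6 - 1)/7 = -(-24 - 1)/7 = -1/7*(-25) = 25/7 ≈ 3.5714)
c(P, W) = 25*P/7
N(Z) = 4
N(K) + c(-7, 3)*(-34) = 4 + ((25/7)*(-7))*(-34) = 4 - 25*(-34) = 4 + 850 = 854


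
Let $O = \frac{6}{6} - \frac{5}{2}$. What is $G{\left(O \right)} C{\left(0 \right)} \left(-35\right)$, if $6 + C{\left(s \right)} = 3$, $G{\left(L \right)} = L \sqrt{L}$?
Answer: $- \frac{315 i \sqrt{6}}{4} \approx - 192.9 i$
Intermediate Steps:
$O = - \frac{3}{2}$ ($O = 6 \cdot \frac{1}{6} - \frac{5}{2} = 1 - \frac{5}{2} = - \frac{3}{2} \approx -1.5$)
$G{\left(L \right)} = L^{\frac{3}{2}}$
$C{\left(s \right)} = -3$ ($C{\left(s \right)} = -6 + 3 = -3$)
$G{\left(O \right)} C{\left(0 \right)} \left(-35\right) = \left(- \frac{3}{2}\right)^{\frac{3}{2}} \left(-3\right) \left(-35\right) = - \frac{3 i \sqrt{6}}{4} \left(-3\right) \left(-35\right) = \frac{9 i \sqrt{6}}{4} \left(-35\right) = - \frac{315 i \sqrt{6}}{4}$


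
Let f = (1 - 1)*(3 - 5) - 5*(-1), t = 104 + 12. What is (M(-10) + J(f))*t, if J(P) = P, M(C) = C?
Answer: -580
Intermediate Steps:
t = 116
f = 5 (f = 0*(-2) + 5 = 0 + 5 = 5)
(M(-10) + J(f))*t = (-10 + 5)*116 = -5*116 = -580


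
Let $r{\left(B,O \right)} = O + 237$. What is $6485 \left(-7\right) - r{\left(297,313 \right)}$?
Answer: $-45945$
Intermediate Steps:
$r{\left(B,O \right)} = 237 + O$
$6485 \left(-7\right) - r{\left(297,313 \right)} = 6485 \left(-7\right) - \left(237 + 313\right) = -45395 - 550 = -45945$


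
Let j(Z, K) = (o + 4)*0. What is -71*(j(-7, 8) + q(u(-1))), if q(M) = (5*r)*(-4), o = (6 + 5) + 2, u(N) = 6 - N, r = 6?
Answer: 8520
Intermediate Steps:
o = 13 (o = 11 + 2 = 13)
q(M) = -120 (q(M) = (5*6)*(-4) = 30*(-4) = -120)
j(Z, K) = 0 (j(Z, K) = (13 + 4)*0 = 17*0 = 0)
-71*(j(-7, 8) + q(u(-1))) = -71*(0 - 120) = -71*(-120) = 8520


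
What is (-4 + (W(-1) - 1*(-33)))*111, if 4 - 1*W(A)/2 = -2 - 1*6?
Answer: 5883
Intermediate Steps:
W(A) = 24 (W(A) = 8 - 2*(-2 - 1*6) = 8 - 2*(-2 - 6) = 8 - 2*(-8) = 8 + 16 = 24)
(-4 + (W(-1) - 1*(-33)))*111 = (-4 + (24 - 1*(-33)))*111 = (-4 + (24 + 33))*111 = (-4 + 57)*111 = 53*111 = 5883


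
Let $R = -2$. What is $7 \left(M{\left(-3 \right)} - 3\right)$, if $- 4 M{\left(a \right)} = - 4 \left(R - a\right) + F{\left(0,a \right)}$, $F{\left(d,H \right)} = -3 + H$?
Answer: $- \frac{7}{2} \approx -3.5$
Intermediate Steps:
$M{\left(a \right)} = - \frac{5}{4} - \frac{5 a}{4}$ ($M{\left(a \right)} = - \frac{- 4 \left(-2 - a\right) + \left(-3 + a\right)}{4} = - \frac{\left(8 + 4 a\right) + \left(-3 + a\right)}{4} = - \frac{5 + 5 a}{4} = - \frac{5}{4} - \frac{5 a}{4}$)
$7 \left(M{\left(-3 \right)} - 3\right) = 7 \left(\left(- \frac{5}{4} - - \frac{15}{4}\right) - 3\right) = 7 \left(\left(- \frac{5}{4} + \frac{15}{4}\right) - 3\right) = 7 \left(\frac{5}{2} - 3\right) = 7 \left(- \frac{1}{2}\right) = - \frac{7}{2}$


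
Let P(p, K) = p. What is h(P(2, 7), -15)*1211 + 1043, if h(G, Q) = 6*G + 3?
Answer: 19208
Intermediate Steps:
h(G, Q) = 3 + 6*G
h(P(2, 7), -15)*1211 + 1043 = (3 + 6*2)*1211 + 1043 = (3 + 12)*1211 + 1043 = 15*1211 + 1043 = 18165 + 1043 = 19208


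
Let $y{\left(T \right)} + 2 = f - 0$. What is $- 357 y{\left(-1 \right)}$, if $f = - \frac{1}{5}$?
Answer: $\frac{3927}{5} \approx 785.4$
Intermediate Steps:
$f = - \frac{1}{5}$ ($f = \left(-1\right) \frac{1}{5} = - \frac{1}{5} \approx -0.2$)
$y{\left(T \right)} = - \frac{11}{5}$ ($y{\left(T \right)} = -2 - \frac{1}{5} = - \frac{11}{5}$)
$- 357 y{\left(-1 \right)} = \left(-357\right) \left(- \frac{11}{5}\right) = \frac{3927}{5}$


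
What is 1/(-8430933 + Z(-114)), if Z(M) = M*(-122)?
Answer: -1/8417025 ≈ -1.1881e-7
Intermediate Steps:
Z(M) = -122*M
1/(-8430933 + Z(-114)) = 1/(-8430933 - 122*(-114)) = 1/(-8430933 + 13908) = 1/(-8417025) = -1/8417025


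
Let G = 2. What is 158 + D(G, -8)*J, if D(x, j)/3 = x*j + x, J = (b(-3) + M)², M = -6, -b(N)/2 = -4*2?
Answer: -4042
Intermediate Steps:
b(N) = 16 (b(N) = -(-8)*2 = -2*(-8) = 16)
J = 100 (J = (16 - 6)² = 10² = 100)
D(x, j) = 3*x + 3*j*x (D(x, j) = 3*(x*j + x) = 3*(j*x + x) = 3*(x + j*x) = 3*x + 3*j*x)
158 + D(G, -8)*J = 158 + (3*2*(1 - 8))*100 = 158 + (3*2*(-7))*100 = 158 - 42*100 = 158 - 4200 = -4042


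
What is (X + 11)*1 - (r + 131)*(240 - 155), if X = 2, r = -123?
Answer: -667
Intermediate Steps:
(X + 11)*1 - (r + 131)*(240 - 155) = (2 + 11)*1 - (-123 + 131)*(240 - 155) = 13*1 - 8*85 = 13 - 1*680 = 13 - 680 = -667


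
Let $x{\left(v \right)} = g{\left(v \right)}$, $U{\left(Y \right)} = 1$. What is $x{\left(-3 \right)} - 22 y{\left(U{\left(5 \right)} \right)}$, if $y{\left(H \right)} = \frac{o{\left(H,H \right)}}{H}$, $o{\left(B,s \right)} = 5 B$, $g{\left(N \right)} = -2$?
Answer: $-112$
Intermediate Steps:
$x{\left(v \right)} = -2$
$y{\left(H \right)} = 5$ ($y{\left(H \right)} = \frac{5 H}{H} = 5$)
$x{\left(-3 \right)} - 22 y{\left(U{\left(5 \right)} \right)} = -2 - 110 = -112$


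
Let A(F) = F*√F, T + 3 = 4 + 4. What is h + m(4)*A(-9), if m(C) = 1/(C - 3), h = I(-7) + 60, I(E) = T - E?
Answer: 72 - 27*I ≈ 72.0 - 27.0*I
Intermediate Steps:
T = 5 (T = -3 + (4 + 4) = -3 + 8 = 5)
A(F) = F^(3/2)
I(E) = 5 - E
h = 72 (h = (5 - 1*(-7)) + 60 = (5 + 7) + 60 = 12 + 60 = 72)
m(C) = 1/(-3 + C)
h + m(4)*A(-9) = 72 + (-9)^(3/2)/(-3 + 4) = 72 + (-27*I)/1 = 72 + 1*(-27*I) = 72 - 27*I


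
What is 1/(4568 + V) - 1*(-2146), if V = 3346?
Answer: 16983445/7914 ≈ 2146.0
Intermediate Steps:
1/(4568 + V) - 1*(-2146) = 1/(4568 + 3346) - 1*(-2146) = 1/7914 + 2146 = 16983445/7914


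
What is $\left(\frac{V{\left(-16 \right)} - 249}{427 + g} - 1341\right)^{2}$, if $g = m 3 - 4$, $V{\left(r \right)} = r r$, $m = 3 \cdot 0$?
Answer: $\frac{321756679696}{178929} \approx 1.7982 \cdot 10^{6}$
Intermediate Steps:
$m = 0$
$V{\left(r \right)} = r^{2}$
$g = -4$ ($g = 0 \cdot 3 - 4 = 0 - 4 = -4$)
$\left(\frac{V{\left(-16 \right)} - 249}{427 + g} - 1341\right)^{2} = \left(\frac{\left(-16\right)^{2} - 249}{427 - 4} - 1341\right)^{2} = \left(\frac{256 - 249}{423} - 1341\right)^{2} = \left(7 \cdot \frac{1}{423} - 1341\right)^{2} = \left(\frac{7}{423} - 1341\right)^{2} = \left(- \frac{567236}{423}\right)^{2} = \frac{321756679696}{178929}$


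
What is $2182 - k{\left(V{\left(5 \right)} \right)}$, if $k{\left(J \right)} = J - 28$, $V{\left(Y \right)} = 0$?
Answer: $2210$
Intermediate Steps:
$k{\left(J \right)} = -28 + J$
$2182 - k{\left(V{\left(5 \right)} \right)} = 2182 - \left(-28 + 0\right) = 2182 - -28 = 2182 + 28 = 2210$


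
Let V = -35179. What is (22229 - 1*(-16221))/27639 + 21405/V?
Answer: 761019755/972312381 ≈ 0.78269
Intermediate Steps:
(22229 - 1*(-16221))/27639 + 21405/V = (22229 - 1*(-16221))/27639 + 21405/(-35179) = (22229 + 16221)*(1/27639) + 21405*(-1/35179) = 38450*(1/27639) - 21405/35179 = 38450/27639 - 21405/35179 = 761019755/972312381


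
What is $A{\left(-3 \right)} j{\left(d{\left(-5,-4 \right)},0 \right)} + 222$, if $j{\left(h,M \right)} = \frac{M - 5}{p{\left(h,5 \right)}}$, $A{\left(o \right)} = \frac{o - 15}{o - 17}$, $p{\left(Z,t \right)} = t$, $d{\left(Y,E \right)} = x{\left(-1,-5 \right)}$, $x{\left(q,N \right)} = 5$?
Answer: $\frac{2211}{10} \approx 221.1$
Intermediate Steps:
$d{\left(Y,E \right)} = 5$
$A{\left(o \right)} = \frac{-15 + o}{-17 + o}$
$j{\left(h,M \right)} = -1 + \frac{M}{5}$ ($j{\left(h,M \right)} = \frac{M - 5}{5} = \left(M - 5\right) \frac{1}{5} = \left(-5 + M\right) \frac{1}{5} = -1 + \frac{M}{5}$)
$A{\left(-3 \right)} j{\left(d{\left(-5,-4 \right)},0 \right)} + 222 = \frac{-15 - 3}{-17 - 3} \left(-1 + \frac{1}{5} \cdot 0\right) + 222 = \frac{1}{-20} \left(-18\right) \left(-1 + 0\right) + 222 = \left(- \frac{1}{20}\right) \left(-18\right) \left(-1\right) + 222 = \frac{9}{10} \left(-1\right) + 222 = - \frac{9}{10} + 222 = \frac{2211}{10}$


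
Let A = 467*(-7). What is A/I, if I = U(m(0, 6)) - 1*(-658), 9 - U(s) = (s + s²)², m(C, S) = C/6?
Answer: -3269/667 ≈ -4.9010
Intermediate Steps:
m(C, S) = C/6 (m(C, S) = C*(⅙) = C/6)
U(s) = 9 - (s + s²)²
I = 667 (I = (9 - ((⅙)*0)²*(1 + (⅙)*0)²) - 1*(-658) = (9 - 1*0²*(1 + 0)²) + 658 = (9 - 1*0*1²) + 658 = (9 - 1*0*1) + 658 = (9 + 0) + 658 = 9 + 658 = 667)
A = -3269
A/I = -3269/667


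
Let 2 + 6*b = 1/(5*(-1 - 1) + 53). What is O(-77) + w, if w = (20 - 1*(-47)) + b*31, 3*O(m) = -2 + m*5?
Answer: -18631/258 ≈ -72.213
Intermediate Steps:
O(m) = -⅔ + 5*m/3 (O(m) = (-2 + m*5)/3 = (-2 + 5*m)/3 = -⅔ + 5*m/3)
b = -85/258 (b = -⅓ + 1/(6*(5*(-1 - 1) + 53)) = -⅓ + 1/(6*(5*(-2) + 53)) = -⅓ + 1/(6*(-10 + 53)) = -⅓ + (⅙)/43 = -⅓ + (⅙)*(1/43) = -⅓ + 1/258 = -85/258 ≈ -0.32946)
w = 14651/258 (w = (20 - 1*(-47)) - 85/258*31 = (20 + 47) - 2635/258 = 67 - 2635/258 = 14651/258 ≈ 56.787)
O(-77) + w = (-⅔ + (5/3)*(-77)) + 14651/258 = (-⅔ - 385/3) + 14651/258 = -129 + 14651/258 = -18631/258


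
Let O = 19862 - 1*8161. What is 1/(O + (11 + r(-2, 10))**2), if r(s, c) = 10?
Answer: 1/12142 ≈ 8.2359e-5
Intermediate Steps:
O = 11701 (O = 19862 - 8161 = 11701)
1/(O + (11 + r(-2, 10))**2) = 1/(11701 + (11 + 10)**2) = 1/(11701 + 21**2) = 1/(11701 + 441) = 1/12142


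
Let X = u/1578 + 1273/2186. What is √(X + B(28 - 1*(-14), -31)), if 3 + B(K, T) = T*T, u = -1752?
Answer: √316473921954658/574918 ≈ 30.943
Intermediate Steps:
B(K, T) = -3 + T² (B(K, T) = -3 + T*T = -3 + T²)
X = -303513/574918 (X = -1752/1578 + 1273/2186 = -1752*1/1578 + 1273*(1/2186) = -292/263 + 1273/2186 = -303513/574918 ≈ -0.52792)
√(X + B(28 - 1*(-14), -31)) = √(-303513/574918 + (-3 + (-31)²)) = √(-303513/574918 + (-3 + 961)) = √(-303513/574918 + 958) = √(550467931/574918) = √316473921954658/574918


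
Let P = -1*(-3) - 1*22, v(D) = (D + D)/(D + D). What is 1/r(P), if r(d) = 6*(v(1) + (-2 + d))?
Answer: -1/120 ≈ -0.0083333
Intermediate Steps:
v(D) = 1 (v(D) = (2*D)/((2*D)) = (2*D)*(1/(2*D)) = 1)
P = -19 (P = 3 - 22 = -19)
r(d) = -6 + 6*d (r(d) = 6*(1 + (-2 + d)) = 6*(-1 + d) = -6 + 6*d)
1/r(P) = 1/(-6 + 6*(-19)) = 1/(-6 - 114) = 1/(-120) = -1/120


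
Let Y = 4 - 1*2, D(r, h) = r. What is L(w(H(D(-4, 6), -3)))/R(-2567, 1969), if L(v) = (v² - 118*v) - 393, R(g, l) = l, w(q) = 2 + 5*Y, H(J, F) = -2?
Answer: -1665/1969 ≈ -0.84561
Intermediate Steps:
Y = 2 (Y = 4 - 2 = 2)
w(q) = 12 (w(q) = 2 + 5*2 = 2 + 10 = 12)
L(v) = -393 + v² - 118*v
L(w(H(D(-4, 6), -3)))/R(-2567, 1969) = (-393 + 12² - 118*12)/1969 = (-393 + 144 - 1416)*(1/1969) = -1665*1/1969 = -1665/1969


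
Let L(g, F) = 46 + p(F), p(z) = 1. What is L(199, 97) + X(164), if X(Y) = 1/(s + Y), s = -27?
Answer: 6440/137 ≈ 47.007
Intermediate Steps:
X(Y) = 1/(-27 + Y)
L(g, F) = 47 (L(g, F) = 46 + 1 = 47)
L(199, 97) + X(164) = 47 + 1/(-27 + 164) = 47 + 1/137 = 6440/137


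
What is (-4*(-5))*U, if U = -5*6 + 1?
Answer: -580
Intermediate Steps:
U = -29 (U = -30 + 1 = -29)
(-4*(-5))*U = -4*(-5)*(-29) = 20*(-29) = -580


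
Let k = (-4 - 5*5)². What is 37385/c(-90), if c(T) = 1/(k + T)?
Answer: 28076135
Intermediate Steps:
k = 841 (k = (-4 - 25)² = (-29)² = 841)
c(T) = 1/(841 + T)
37385/c(-90) = 37385/(1/(841 - 90)) = 37385/(1/751) = 37385*751 = 28076135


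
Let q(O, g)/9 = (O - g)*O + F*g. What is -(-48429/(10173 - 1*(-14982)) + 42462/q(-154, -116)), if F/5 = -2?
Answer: 12272381/9799270 ≈ 1.2524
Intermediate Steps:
F = -10 (F = 5*(-2) = -10)
q(O, g) = -90*g + 9*O*(O - g) (q(O, g) = 9*((O - g)*O - 10*g) = 9*(O*(O - g) - 10*g) = 9*(-10*g + O*(O - g)) = -90*g + 9*O*(O - g))
-(-48429/(10173 - 1*(-14982)) + 42462/q(-154, -116)) = -(-48429/(10173 - 1*(-14982)) + 42462/(-90*(-116) + 9*(-154)**2 - 9*(-154)*(-116))) = -(-48429/(10173 + 14982) + 42462/(10440 + 9*23716 - 160776)) = -(-48429/25155 + 42462/(10440 + 213444 - 160776)) = -(-48429*1/25155 + 42462/63108) = -(-5381/2795 + 42462*(1/63108)) = -(-5381/2795 + 2359/3506) = -1*(-12272381/9799270) = 12272381/9799270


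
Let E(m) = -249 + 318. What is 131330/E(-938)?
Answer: 5710/3 ≈ 1903.3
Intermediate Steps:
E(m) = 69
131330/E(-938) = 131330/69 = 131330*(1/69) = 5710/3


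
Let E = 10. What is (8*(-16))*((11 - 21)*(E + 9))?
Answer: 24320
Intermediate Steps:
(8*(-16))*((11 - 21)*(E + 9)) = (8*(-16))*((11 - 21)*(10 + 9)) = -(-1280)*19 = -128*(-190) = 24320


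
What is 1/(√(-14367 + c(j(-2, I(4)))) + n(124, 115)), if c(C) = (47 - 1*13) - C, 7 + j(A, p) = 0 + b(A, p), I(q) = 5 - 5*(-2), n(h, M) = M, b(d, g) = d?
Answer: 115/27549 - 2*I*√3581/27549 ≈ 0.0041744 - 0.0043444*I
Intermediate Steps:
I(q) = 15 (I(q) = 5 + 10 = 15)
j(A, p) = -7 + A (j(A, p) = -7 + (0 + A) = -7 + A)
c(C) = 34 - C (c(C) = (47 - 13) - C = 34 - C)
1/(√(-14367 + c(j(-2, I(4)))) + n(124, 115)) = 1/(√(-14367 + (34 - (-7 - 2))) + 115) = 1/(√(-14367 + (34 - 1*(-9))) + 115) = 1/(√(-14367 + (34 + 9)) + 115) = 1/(√(-14367 + 43) + 115) = 1/(√(-14324) + 115) = 1/(2*I*√3581 + 115) = 1/(115 + 2*I*√3581)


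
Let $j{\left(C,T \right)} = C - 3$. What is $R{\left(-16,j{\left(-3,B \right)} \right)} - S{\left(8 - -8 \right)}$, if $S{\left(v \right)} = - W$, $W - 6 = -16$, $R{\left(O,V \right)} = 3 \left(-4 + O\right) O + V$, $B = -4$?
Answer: $944$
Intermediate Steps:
$j{\left(C,T \right)} = -3 + C$
$R{\left(O,V \right)} = V + O \left(-12 + 3 O\right)$ ($R{\left(O,V \right)} = \left(-12 + 3 O\right) O + V = O \left(-12 + 3 O\right) + V = V + O \left(-12 + 3 O\right)$)
$W = -10$ ($W = 6 - 16 = -10$)
$S{\left(v \right)} = 10$ ($S{\left(v \right)} = \left(-1\right) \left(-10\right) = 10$)
$R{\left(-16,j{\left(-3,B \right)} \right)} - S{\left(8 - -8 \right)} = \left(\left(-3 - 3\right) - -192 + 3 \left(-16\right)^{2}\right) - 10 = \left(-6 + 192 + 3 \cdot 256\right) - 10 = \left(-6 + 192 + 768\right) - 10 = 954 - 10 = 944$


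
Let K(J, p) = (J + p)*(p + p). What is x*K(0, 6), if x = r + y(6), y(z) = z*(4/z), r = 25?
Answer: 2088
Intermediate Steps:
y(z) = 4
x = 29 (x = 25 + 4 = 29)
K(J, p) = 2*p*(J + p) (K(J, p) = (J + p)*(2*p) = 2*p*(J + p))
x*K(0, 6) = 29*(2*6*(0 + 6)) = 29*(2*6*6) = 29*72 = 2088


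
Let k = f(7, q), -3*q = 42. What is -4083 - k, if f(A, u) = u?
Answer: -4069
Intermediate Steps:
q = -14 (q = -1/3*42 = -14)
k = -14
-4083 - k = -4083 - 1*(-14) = -4083 + 14 = -4069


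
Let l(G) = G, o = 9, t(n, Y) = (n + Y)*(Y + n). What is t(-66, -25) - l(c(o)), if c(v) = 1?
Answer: 8280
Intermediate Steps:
t(n, Y) = (Y + n)² (t(n, Y) = (Y + n)*(Y + n) = (Y + n)²)
t(-66, -25) - l(c(o)) = (-25 - 66)² - 1*1 = (-91)² - 1 = 8281 - 1 = 8280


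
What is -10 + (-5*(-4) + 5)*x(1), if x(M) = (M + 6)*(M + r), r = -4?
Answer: -535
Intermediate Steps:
x(M) = (-4 + M)*(6 + M) (x(M) = (M + 6)*(M - 4) = (6 + M)*(-4 + M) = (-4 + M)*(6 + M))
-10 + (-5*(-4) + 5)*x(1) = -10 + (-5*(-4) + 5)*(-24 + 1**2 + 2*1) = -10 + (20 + 5)*(-24 + 1 + 2) = -10 + 25*(-21) = -10 - 525 = -535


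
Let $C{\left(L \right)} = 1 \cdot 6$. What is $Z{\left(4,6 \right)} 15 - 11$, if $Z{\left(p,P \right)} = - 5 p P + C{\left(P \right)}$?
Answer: $-1721$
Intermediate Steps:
$C{\left(L \right)} = 6$
$Z{\left(p,P \right)} = 6 - 5 P p$ ($Z{\left(p,P \right)} = - 5 p P + 6 = - 5 P p + 6 = 6 - 5 P p$)
$Z{\left(4,6 \right)} 15 - 11 = \left(6 - 30 \cdot 4\right) 15 - 11 = \left(6 - 120\right) 15 - 11 = \left(-114\right) 15 - 11 = -1710 - 11 = -1721$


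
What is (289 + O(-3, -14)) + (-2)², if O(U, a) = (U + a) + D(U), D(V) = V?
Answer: 273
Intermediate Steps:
O(U, a) = a + 2*U (O(U, a) = (U + a) + U = a + 2*U)
(289 + O(-3, -14)) + (-2)² = (289 + (-14 + 2*(-3))) + (-2)² = (289 + (-14 - 6)) + 4 = (289 - 20) + 4 = 269 + 4 = 273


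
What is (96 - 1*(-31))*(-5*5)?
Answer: -3175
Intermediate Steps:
(96 - 1*(-31))*(-5*5) = (96 + 31)*(-25) = 127*(-25) = -3175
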